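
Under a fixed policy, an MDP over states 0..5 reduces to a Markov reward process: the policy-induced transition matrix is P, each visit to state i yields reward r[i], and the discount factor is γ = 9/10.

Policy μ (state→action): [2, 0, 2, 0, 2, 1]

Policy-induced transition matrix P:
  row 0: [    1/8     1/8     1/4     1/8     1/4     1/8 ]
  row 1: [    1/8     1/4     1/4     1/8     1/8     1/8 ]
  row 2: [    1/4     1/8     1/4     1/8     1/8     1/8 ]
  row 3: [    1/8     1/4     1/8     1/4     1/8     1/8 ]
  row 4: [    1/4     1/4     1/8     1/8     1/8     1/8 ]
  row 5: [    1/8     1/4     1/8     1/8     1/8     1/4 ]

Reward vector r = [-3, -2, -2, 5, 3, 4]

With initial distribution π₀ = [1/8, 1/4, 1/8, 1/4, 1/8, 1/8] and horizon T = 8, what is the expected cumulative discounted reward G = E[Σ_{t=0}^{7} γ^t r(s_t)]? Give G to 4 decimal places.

G = 3.0311

t=0: π = [0.1250, 0.2500, 0.1250, 0.2500, 0.1250, 0.1250], E[r] = 1.0000, γ^t·E[r] = 1.000000, running G = 1.000000
t=1: π = [0.1563, 0.2188, 0.1875, 0.1563, 0.1406, 0.1406], E[r] = 0.4844, γ^t·E[r] = 0.435938, running G = 1.435938
t=2: π = [0.1660, 0.2070, 0.1953, 0.1445, 0.1445, 0.1426], E[r] = 0.4238, γ^t·E[r] = 0.343301, running G = 1.779238
t=3: π = [0.1675, 0.2048, 0.1960, 0.1431, 0.1458, 0.1428], E[r] = 0.4197, γ^t·E[r] = 0.305945, running G = 2.085183
t=4: π = [0.1677, 0.2046, 0.1960, 0.1429, 0.1459, 0.1429], E[r] = 0.4193, γ^t·E[r] = 0.275070, running G = 2.360254
t=5: π = [0.1677, 0.2045, 0.1960, 0.1429, 0.1460, 0.1429], E[r] = 0.4192, γ^t·E[r] = 0.247559, running G = 2.607812
t=6: π = [0.1678, 0.2045, 0.1960, 0.1429, 0.1460, 0.1429], E[r] = 0.4192, γ^t·E[r] = 0.222800, running G = 2.830612
t=7: π = [0.1678, 0.2045, 0.1960, 0.1429, 0.1460, 0.1429], E[r] = 0.4192, γ^t·E[r] = 0.200519, running G = 3.031131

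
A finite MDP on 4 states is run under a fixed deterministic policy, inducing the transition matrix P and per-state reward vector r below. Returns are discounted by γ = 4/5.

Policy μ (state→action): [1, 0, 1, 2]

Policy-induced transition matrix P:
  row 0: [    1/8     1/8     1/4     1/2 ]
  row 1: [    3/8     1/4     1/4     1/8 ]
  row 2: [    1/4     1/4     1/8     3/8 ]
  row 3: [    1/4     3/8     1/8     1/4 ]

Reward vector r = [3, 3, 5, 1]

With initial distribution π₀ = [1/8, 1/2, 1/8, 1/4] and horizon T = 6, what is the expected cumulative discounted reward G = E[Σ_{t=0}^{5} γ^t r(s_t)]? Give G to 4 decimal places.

G = 10.3205

t=0: π = [0.1250, 0.5000, 0.1250, 0.2500], E[r] = 2.7500, γ^t·E[r] = 2.750000, running G = 2.750000
t=1: π = [0.2969, 0.2656, 0.2031, 0.2344], E[r] = 2.9375, γ^t·E[r] = 2.350000, running G = 5.100000
t=2: π = [0.2461, 0.2422, 0.1953, 0.3164], E[r] = 2.7578, γ^t·E[r] = 1.765000, running G = 6.865000
t=3: π = [0.2495, 0.2588, 0.1860, 0.3057], E[r] = 2.7607, γ^t·E[r] = 1.413500, running G = 8.278500
t=4: π = [0.2512, 0.2570, 0.1885, 0.3033], E[r] = 2.7705, γ^t·E[r] = 1.134800, running G = 9.413300
t=5: π = [0.2507, 0.2565, 0.1885, 0.3042], E[r] = 2.7686, γ^t·E[r] = 0.907210, running G = 10.320510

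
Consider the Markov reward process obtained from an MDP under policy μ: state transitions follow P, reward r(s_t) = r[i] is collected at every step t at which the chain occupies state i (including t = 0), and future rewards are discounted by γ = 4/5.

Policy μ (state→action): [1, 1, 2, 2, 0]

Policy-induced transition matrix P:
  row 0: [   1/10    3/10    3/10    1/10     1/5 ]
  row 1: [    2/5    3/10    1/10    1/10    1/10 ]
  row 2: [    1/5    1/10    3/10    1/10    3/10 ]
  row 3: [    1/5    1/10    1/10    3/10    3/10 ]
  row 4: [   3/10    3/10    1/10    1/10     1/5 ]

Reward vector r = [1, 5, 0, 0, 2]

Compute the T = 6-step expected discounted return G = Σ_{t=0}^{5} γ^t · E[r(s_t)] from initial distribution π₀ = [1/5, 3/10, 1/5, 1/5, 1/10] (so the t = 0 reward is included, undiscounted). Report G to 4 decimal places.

t=0: π = [0.2000, 0.3000, 0.2000, 0.2000, 0.1000], E[r] = 1.9000, γ^t·E[r] = 1.900000, running G = 1.900000
t=1: π = [0.2500, 0.2200, 0.1800, 0.1400, 0.2100], E[r] = 1.7700, γ^t·E[r] = 1.416000, running G = 3.316000
t=2: π = [0.2400, 0.2360, 0.1860, 0.1280, 0.2100], E[r] = 1.8400, γ^t·E[r] = 1.177600, running G = 4.493600
t=3: π = [0.2442, 0.2372, 0.1852, 0.1256, 0.2078], E[r] = 1.8458, γ^t·E[r] = 0.945050, running G = 5.438650
t=4: π = [0.2438, 0.2378, 0.1859, 0.1251, 0.2074], E[r] = 1.8477, γ^t·E[r] = 0.756826, running G = 6.195476
t=5: π = [0.2439, 0.2378, 0.1859, 0.1250, 0.2073], E[r] = 1.8476, γ^t·E[r] = 0.605407, running G = 6.800883

G = 6.8009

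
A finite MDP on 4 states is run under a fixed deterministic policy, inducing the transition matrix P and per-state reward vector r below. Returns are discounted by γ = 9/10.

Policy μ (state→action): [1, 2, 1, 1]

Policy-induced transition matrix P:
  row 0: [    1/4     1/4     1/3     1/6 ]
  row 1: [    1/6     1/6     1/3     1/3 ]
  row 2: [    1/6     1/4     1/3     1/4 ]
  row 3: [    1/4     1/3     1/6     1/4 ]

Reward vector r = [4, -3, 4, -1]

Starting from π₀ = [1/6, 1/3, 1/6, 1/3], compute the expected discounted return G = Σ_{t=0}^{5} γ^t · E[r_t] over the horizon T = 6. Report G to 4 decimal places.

t=0: π = [0.1667, 0.3333, 0.1667, 0.3333], E[r] = 0.0000, γ^t·E[r] = 0.000000, running G = 0.000000
t=1: π = [0.2083, 0.2500, 0.2778, 0.2639], E[r] = 0.9306, γ^t·E[r] = 0.837500, running G = 0.837500
t=2: π = [0.2060, 0.2512, 0.2894, 0.2535], E[r] = 0.9745, γ^t·E[r] = 0.789375, running G = 1.626875
t=3: π = [0.2050, 0.2502, 0.2911, 0.2538], E[r] = 0.9798, γ^t·E[r] = 0.714305, running G = 2.341180
t=4: π = [0.2049, 0.2503, 0.2910, 0.2538], E[r] = 0.9791, γ^t·E[r] = 0.642368, running G = 2.983548
t=5: π = [0.2049, 0.2503, 0.2910, 0.2538], E[r] = 0.9791, γ^t·E[r] = 0.578123, running G = 3.561671

G = 3.5617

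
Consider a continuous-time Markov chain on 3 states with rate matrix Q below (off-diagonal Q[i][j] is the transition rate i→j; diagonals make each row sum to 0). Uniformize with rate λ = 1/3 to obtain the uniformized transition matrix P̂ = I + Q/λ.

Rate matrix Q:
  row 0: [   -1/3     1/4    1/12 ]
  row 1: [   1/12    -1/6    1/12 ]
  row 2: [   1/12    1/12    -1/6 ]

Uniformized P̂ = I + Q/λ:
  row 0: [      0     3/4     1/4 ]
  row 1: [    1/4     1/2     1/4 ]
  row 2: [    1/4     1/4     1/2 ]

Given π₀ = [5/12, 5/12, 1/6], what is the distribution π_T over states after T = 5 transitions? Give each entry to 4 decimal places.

t=0: π = [0.4167, 0.4167, 0.1667]
t=1: π = [0.1458, 0.5625, 0.2917]
t=2: π = [0.2135, 0.4635, 0.3229]
t=3: π = [0.1966, 0.4727, 0.3307]
t=4: π = [0.2008, 0.4665, 0.3327]
t=5: π = [0.1998, 0.4670, 0.3332]

π = [0.1998, 0.4670, 0.3332]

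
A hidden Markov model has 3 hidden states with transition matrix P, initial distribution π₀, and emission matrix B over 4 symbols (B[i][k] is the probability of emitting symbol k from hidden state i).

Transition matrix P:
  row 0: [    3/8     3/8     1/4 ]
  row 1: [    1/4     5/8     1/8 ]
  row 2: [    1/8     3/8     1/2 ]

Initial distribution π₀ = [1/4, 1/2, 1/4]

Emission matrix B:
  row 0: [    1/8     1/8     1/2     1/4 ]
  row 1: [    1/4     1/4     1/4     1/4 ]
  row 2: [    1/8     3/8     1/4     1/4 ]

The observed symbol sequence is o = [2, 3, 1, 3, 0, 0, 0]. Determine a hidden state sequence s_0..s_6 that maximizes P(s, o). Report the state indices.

t=0: δ = [1.250e-01, 1.250e-01, 6.250e-02]  (obs o_0=2)
t=1: δ = [1.172e-02, 1.953e-02, 7.812e-03]  ψ = [0, 1, 0]  (obs o_1=3)
t=2: δ = [6.104e-04, 3.052e-03, 1.465e-03]  ψ = [1, 1, 2]  (obs o_2=1)
t=3: δ = [1.907e-04, 4.768e-04, 1.831e-04]  ψ = [1, 1, 2]  (obs o_3=3)
t=4: δ = [1.490e-05, 7.451e-05, 1.144e-05]  ψ = [1, 1, 2]  (obs o_4=0)
t=5: δ = [2.328e-06, 1.164e-05, 1.164e-06]  ψ = [1, 1, 1]  (obs o_5=0)
t=6: δ = [3.638e-07, 1.819e-06, 1.819e-07]  ψ = [1, 1, 1]  (obs o_6=0)
backtrack: best end state = 1; path = [1, 1, 1, 1, 1, 1, 1]

path = [1, 1, 1, 1, 1, 1, 1]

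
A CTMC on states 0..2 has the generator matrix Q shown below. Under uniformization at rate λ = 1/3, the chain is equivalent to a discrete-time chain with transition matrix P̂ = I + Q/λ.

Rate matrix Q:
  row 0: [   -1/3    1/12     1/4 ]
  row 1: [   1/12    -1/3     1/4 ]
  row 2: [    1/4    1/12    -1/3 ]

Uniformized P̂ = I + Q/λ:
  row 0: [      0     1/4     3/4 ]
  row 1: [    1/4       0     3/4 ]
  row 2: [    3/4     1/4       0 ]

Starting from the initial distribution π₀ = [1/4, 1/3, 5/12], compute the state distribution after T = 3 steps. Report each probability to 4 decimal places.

t=0: π = [0.2500, 0.3333, 0.4167]
t=1: π = [0.3958, 0.1667, 0.4375]
t=2: π = [0.3698, 0.2083, 0.4219]
t=3: π = [0.3685, 0.1979, 0.4336]

π = [0.3685, 0.1979, 0.4336]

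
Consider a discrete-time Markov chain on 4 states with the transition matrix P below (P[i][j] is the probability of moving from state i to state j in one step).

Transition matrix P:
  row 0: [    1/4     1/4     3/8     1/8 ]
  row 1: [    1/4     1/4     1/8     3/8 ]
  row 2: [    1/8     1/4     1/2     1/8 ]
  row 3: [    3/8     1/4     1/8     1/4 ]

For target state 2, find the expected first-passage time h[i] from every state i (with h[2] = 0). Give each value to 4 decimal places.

h = [3.8621, 5.1034, 0.0000, 4.9655]

First-step conditioning: h[2] = 0; for i ≠ 2, h[i] = 1 + Σ_k P[i][k]·h[k].
  h[0] = 1 + 1/4·h[0] + 1/4·h[1] + 1/8·h[3]
  h[1] = 1 + 1/4·h[0] + 1/4·h[1] + 3/8·h[3]
  h[3] = 1 + 3/8·h[0] + 1/4·h[1] + 1/4·h[3]
Solving the 3×3 linear system over states ≠ 2 gives exactly h = [112/29, 148/29, 0, 144/29] (h[2] = 0 is the target).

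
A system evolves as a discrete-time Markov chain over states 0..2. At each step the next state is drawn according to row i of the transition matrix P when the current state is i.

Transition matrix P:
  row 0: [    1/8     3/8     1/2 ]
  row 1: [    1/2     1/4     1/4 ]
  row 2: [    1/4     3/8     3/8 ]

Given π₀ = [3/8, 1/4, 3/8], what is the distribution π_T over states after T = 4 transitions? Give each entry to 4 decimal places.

t=0: π = [0.3750, 0.2500, 0.3750]
t=1: π = [0.2656, 0.3438, 0.3906]
t=2: π = [0.3027, 0.3320, 0.3652]
t=3: π = [0.2952, 0.3335, 0.3713]
t=4: π = [0.2965, 0.3333, 0.3702]

π = [0.2965, 0.3333, 0.3702]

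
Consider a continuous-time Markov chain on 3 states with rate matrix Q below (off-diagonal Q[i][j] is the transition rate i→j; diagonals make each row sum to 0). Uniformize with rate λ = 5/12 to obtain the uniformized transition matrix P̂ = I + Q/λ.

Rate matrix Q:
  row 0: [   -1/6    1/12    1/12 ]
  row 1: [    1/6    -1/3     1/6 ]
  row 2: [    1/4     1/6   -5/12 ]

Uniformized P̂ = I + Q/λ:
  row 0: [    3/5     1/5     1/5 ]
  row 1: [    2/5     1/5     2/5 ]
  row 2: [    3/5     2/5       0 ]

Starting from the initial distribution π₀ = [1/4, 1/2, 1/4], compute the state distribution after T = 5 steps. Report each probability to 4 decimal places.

t=0: π = [0.2500, 0.5000, 0.2500]
t=1: π = [0.5000, 0.2500, 0.2500]
t=2: π = [0.5500, 0.2500, 0.2000]
t=3: π = [0.5500, 0.2400, 0.2100]
t=4: π = [0.5520, 0.2420, 0.2060]
t=5: π = [0.5516, 0.2412, 0.2072]

π = [0.5516, 0.2412, 0.2072]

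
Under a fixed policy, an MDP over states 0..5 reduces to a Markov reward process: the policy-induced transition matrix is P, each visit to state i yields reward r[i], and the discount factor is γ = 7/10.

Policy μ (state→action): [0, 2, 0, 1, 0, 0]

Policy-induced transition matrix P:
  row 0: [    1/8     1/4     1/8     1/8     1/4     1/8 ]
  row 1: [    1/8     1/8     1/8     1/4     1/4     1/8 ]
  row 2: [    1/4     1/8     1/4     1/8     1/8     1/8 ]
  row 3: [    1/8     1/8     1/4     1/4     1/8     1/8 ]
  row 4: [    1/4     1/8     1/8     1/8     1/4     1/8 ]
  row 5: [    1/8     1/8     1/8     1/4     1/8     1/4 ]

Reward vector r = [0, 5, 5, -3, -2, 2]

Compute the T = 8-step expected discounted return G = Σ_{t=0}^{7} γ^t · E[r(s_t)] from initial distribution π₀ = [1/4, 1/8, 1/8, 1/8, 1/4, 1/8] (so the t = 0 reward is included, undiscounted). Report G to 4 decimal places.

t=0: π = [0.2500, 0.1250, 0.1250, 0.1250, 0.2500, 0.1250], E[r] = 0.6250, γ^t·E[r] = 0.625000, running G = 0.625000
t=1: π = [0.1719, 0.1563, 0.1563, 0.1719, 0.2031, 0.1406], E[r] = 0.9219, γ^t·E[r] = 0.645313, running G = 1.270313
t=2: π = [0.1699, 0.1465, 0.1660, 0.1836, 0.1914, 0.1426], E[r] = 0.9141, γ^t·E[r] = 0.447891, running G = 1.718203
t=3: π = [0.1697, 0.1462, 0.1687, 0.1841, 0.1885, 0.1428], E[r] = 0.9312, γ^t·E[r] = 0.319385, running G = 2.037588
t=4: π = [0.1696, 0.1462, 0.1691, 0.1841, 0.1880, 0.1429], E[r] = 0.9337, γ^t·E[r] = 0.224185, running G = 2.261774
t=5: π = [0.1696, 0.1462, 0.1692, 0.1842, 0.1880, 0.1429], E[r] = 0.9341, γ^t·E[r] = 0.156992, running G = 2.418766
t=6: π = [0.1696, 0.1462, 0.1692, 0.1842, 0.1880, 0.1429], E[r] = 0.9341, γ^t·E[r] = 0.109901, running G = 2.528667
t=7: π = [0.1696, 0.1462, 0.1692, 0.1842, 0.1880, 0.1429], E[r] = 0.9342, γ^t·E[r] = 0.076931, running G = 2.605598

G = 2.6056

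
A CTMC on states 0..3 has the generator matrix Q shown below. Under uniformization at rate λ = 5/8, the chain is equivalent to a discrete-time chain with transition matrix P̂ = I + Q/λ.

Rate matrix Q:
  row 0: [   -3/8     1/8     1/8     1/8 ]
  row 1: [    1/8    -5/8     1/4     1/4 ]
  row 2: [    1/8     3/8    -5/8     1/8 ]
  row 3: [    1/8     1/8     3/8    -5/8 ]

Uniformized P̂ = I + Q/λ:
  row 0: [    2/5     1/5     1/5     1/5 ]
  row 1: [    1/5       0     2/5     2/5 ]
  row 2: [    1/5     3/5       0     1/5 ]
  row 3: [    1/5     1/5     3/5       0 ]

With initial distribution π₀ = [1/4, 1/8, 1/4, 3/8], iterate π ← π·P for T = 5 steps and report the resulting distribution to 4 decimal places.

t=0: π = [0.2500, 0.1250, 0.2500, 0.3750]
t=1: π = [0.2500, 0.2750, 0.3250, 0.1500]
t=2: π = [0.2500, 0.2750, 0.2500, 0.2250]
t=3: π = [0.2500, 0.2450, 0.2950, 0.2100]
t=4: π = [0.2500, 0.2690, 0.2740, 0.2070]
t=5: π = [0.2500, 0.2558, 0.2818, 0.2124]

π = [0.2500, 0.2558, 0.2818, 0.2124]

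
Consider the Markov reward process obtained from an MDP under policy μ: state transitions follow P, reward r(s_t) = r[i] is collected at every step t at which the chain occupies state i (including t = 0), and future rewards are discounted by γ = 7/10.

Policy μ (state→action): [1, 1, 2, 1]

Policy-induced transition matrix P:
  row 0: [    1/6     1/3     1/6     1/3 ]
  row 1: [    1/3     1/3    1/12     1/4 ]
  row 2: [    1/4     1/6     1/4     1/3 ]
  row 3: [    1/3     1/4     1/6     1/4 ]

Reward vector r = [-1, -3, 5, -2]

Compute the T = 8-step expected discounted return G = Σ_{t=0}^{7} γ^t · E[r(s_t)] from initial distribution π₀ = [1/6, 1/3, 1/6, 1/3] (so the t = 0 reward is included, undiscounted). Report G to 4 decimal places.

G = -2.9639

t=0: π = [0.1667, 0.3333, 0.1667, 0.3333], E[r] = -1.0000, γ^t·E[r] = -1.000000, running G = -1.000000
t=1: π = [0.2917, 0.2778, 0.1528, 0.2778], E[r] = -0.9167, γ^t·E[r] = -0.641667, running G = -1.641667
t=2: π = [0.2720, 0.2847, 0.1563, 0.2870], E[r] = -0.9190, γ^t·E[r] = -0.450301, running G = -2.091968
t=3: π = [0.2750, 0.2834, 0.1560, 0.2857], E[r] = -0.9167, γ^t·E[r] = -0.314417, running G = -2.406384
t=4: π = [0.2745, 0.2835, 0.1560, 0.2859], E[r] = -0.9167, γ^t·E[r] = -0.220096, running G = -2.626480
t=5: π = [0.2746, 0.2835, 0.1560, 0.2859], E[r] = -0.9166, γ^t·E[r] = -0.154056, running G = -2.780536
t=6: π = [0.2746, 0.2835, 0.1560, 0.2859], E[r] = -0.9166, γ^t·E[r] = -0.107839, running G = -2.888375
t=7: π = [0.2746, 0.2835, 0.1560, 0.2859], E[r] = -0.9166, γ^t·E[r] = -0.075487, running G = -2.963863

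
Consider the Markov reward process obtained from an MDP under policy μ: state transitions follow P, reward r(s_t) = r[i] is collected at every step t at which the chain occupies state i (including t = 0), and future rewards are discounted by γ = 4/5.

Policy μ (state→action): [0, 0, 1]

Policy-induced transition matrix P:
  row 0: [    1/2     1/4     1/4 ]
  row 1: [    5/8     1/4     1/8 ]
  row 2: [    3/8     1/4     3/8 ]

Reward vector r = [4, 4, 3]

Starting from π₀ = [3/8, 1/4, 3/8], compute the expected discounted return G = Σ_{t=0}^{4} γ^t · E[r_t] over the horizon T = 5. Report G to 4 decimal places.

t=0: π = [0.3750, 0.2500, 0.3750], E[r] = 3.6250, γ^t·E[r] = 3.625000, running G = 3.625000
t=1: π = [0.4844, 0.2500, 0.2656], E[r] = 3.7344, γ^t·E[r] = 2.987500, running G = 6.612500
t=2: π = [0.4980, 0.2500, 0.2520], E[r] = 3.7480, γ^t·E[r] = 2.398750, running G = 9.011250
t=3: π = [0.4998, 0.2500, 0.2502], E[r] = 3.7498, γ^t·E[r] = 1.919875, running G = 10.931125
t=4: π = [0.5000, 0.2500, 0.2500], E[r] = 3.7500, γ^t·E[r] = 1.535988, running G = 12.467113

G = 12.4671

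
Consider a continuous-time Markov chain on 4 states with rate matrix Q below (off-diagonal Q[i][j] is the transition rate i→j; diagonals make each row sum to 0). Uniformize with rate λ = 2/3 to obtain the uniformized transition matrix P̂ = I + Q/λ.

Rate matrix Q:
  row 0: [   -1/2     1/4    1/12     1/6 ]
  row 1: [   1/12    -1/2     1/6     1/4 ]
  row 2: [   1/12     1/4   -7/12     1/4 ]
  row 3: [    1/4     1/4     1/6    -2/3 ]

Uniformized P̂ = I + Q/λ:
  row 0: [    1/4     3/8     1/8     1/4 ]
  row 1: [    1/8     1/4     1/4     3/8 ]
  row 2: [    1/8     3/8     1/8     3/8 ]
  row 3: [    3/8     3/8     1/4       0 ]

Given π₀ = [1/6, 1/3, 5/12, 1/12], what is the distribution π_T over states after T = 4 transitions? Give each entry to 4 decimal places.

π = [0.2163, 0.3333, 0.1991, 0.2513]

t=0: π = [0.1667, 0.3333, 0.4167, 0.0833]
t=1: π = [0.1667, 0.3333, 0.1771, 0.3229]
t=2: π = [0.2266, 0.3333, 0.2070, 0.2331]
t=3: π = [0.2116, 0.3333, 0.1958, 0.2593]
t=4: π = [0.2163, 0.3333, 0.1991, 0.2513]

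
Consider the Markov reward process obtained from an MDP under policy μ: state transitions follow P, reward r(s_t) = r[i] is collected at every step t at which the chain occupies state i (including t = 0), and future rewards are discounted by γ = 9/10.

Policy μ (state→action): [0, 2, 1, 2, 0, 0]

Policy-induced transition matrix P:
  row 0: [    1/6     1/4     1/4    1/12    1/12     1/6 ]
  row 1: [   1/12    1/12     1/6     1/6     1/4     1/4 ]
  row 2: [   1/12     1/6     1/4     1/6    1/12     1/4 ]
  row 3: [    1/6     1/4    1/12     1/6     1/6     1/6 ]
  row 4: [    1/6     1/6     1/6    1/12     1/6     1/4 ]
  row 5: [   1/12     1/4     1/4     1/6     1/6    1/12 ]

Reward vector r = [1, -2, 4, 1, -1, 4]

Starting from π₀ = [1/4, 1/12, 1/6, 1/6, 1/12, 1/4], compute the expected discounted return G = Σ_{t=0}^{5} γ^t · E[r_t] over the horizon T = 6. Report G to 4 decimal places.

t=0: π = [0.2500, 0.0833, 0.1667, 0.1667, 0.0833, 0.2500], E[r] = 1.8333, γ^t·E[r] = 1.833333, running G = 1.833333
t=1: π = [0.1250, 0.2153, 0.2083, 0.1389, 0.1389, 0.1736], E[r] = 1.2222, γ^t·E[r] = 1.100000, running G = 2.933333
t=2: π = [0.1169, 0.1852, 0.1973, 0.1447, 0.1568, 0.1991], E[r] = 1.3200, γ^t·E[r] = 1.069219, running G = 4.002552
t=3: π = [0.1182, 0.1896, 0.1974, 0.1439, 0.1559, 0.1950], E[r] = 1.2965, γ^t·E[r] = 0.945176, running G = 4.947728
t=4: π = [0.1182, 0.1890, 0.1972, 0.1438, 0.1562, 0.1957], E[r] = 1.2995, γ^t·E[r] = 0.852575, running G = 5.800303
t=5: π = [0.1182, 0.1891, 0.1973, 0.1438, 0.1561, 0.1956], E[r] = 1.2990, γ^t·E[r] = 0.767075, running G = 6.567378

G = 6.5674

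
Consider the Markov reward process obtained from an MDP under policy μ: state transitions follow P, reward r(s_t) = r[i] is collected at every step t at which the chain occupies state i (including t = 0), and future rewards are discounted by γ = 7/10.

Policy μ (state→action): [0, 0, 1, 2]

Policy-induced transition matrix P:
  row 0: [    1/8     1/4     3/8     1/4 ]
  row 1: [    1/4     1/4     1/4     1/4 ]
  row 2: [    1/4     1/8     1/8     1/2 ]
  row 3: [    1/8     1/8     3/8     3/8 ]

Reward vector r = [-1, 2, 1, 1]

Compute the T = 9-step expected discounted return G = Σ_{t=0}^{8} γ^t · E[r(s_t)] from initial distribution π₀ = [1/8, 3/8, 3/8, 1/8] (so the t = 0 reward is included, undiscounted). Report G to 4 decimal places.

G = 2.8638

t=0: π = [0.1250, 0.3750, 0.3750, 0.1250], E[r] = 1.1250, γ^t·E[r] = 1.125000, running G = 1.125000
t=1: π = [0.2188, 0.1875, 0.2344, 0.3594], E[r] = 0.7500, γ^t·E[r] = 0.525000, running G = 1.650000
t=2: π = [0.1777, 0.1758, 0.2930, 0.3535], E[r] = 0.8203, γ^t·E[r] = 0.401953, running G = 2.051953
t=3: π = [0.1836, 0.1692, 0.2798, 0.3674], E[r] = 0.8020, γ^t·E[r] = 0.275087, running G = 2.327040
t=4: π = [0.1811, 0.1691, 0.2839, 0.3659], E[r] = 0.8069, γ^t·E[r] = 0.193726, running G = 2.520765
t=5: π = [0.1816, 0.1688, 0.2829, 0.3667], E[r] = 0.8055, γ^t·E[r] = 0.135385, running G = 2.656150
t=6: π = [0.1815, 0.1688, 0.2832, 0.3666], E[r] = 0.8059, γ^t·E[r] = 0.094811, running G = 2.750962
t=7: π = [0.1815, 0.1688, 0.2831, 0.3666], E[r] = 0.8058, γ^t·E[r] = 0.066360, running G = 2.817322
t=8: π = [0.1815, 0.1688, 0.2831, 0.3666], E[r] = 0.8058, γ^t·E[r] = 0.046454, running G = 2.863775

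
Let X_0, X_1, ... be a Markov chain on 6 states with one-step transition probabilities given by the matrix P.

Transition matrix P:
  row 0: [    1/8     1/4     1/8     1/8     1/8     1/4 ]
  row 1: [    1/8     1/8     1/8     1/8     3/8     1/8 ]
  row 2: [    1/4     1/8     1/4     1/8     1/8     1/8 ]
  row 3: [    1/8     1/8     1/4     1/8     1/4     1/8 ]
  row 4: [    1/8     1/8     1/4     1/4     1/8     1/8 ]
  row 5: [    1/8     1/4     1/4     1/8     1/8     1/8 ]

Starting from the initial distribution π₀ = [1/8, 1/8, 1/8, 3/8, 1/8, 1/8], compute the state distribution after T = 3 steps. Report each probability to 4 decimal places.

t=0: π = [0.1250, 0.1250, 0.1250, 0.3750, 0.1250, 0.1250]
t=1: π = [0.1406, 0.1563, 0.2188, 0.1406, 0.2031, 0.1406]
t=2: π = [0.1523, 0.1602, 0.2129, 0.1504, 0.1816, 0.1426]
t=3: π = [0.1516, 0.1619, 0.2109, 0.1477, 0.1838, 0.1440]

π = [0.1516, 0.1619, 0.2109, 0.1477, 0.1838, 0.1440]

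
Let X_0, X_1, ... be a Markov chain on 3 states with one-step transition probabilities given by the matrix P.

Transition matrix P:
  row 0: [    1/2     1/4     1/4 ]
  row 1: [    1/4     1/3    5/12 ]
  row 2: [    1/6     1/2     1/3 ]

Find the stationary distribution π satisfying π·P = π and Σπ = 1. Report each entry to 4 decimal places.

Balance equations π_j = Σ_i π_i·P[i][j]:
  π_0 = 1/2·π_0 + 1/4·π_1 + 1/6·π_2
  π_1 = 1/4·π_0 + 1/3·π_1 + 1/2·π_2
  normalize: π_0 + π_1 + π_2 = 1
Solving the linear system gives exactly π = [34/115, 42/115, 39/115].

π = [0.2957, 0.3652, 0.3391]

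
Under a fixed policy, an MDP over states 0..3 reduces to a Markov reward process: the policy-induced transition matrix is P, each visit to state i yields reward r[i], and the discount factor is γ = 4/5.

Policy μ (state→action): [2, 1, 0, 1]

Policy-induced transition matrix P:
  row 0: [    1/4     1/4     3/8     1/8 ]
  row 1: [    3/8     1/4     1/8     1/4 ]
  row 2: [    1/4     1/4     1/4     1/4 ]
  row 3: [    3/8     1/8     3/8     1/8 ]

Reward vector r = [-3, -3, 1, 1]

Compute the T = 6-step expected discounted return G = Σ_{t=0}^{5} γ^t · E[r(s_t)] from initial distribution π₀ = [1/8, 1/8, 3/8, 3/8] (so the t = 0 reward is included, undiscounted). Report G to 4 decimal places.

G = -2.9458

t=0: π = [0.1250, 0.1250, 0.3750, 0.3750], E[r] = 0.0000, γ^t·E[r] = 0.000000, running G = 0.000000
t=1: π = [0.3125, 0.2031, 0.2969, 0.1875], E[r] = -1.0625, γ^t·E[r] = -0.850000, running G = -0.850000
t=2: π = [0.2988, 0.2266, 0.2871, 0.1875], E[r] = -1.1016, γ^t·E[r] = -0.705000, running G = -1.555000
t=3: π = [0.3018, 0.2266, 0.2825, 0.1892], E[r] = -1.1133, γ^t·E[r] = -0.570000, running G = -2.125000
t=4: π = [0.3020, 0.2263, 0.2831, 0.1886], E[r] = -1.1133, γ^t·E[r] = -0.456000, running G = -2.581000
t=5: π = [0.3019, 0.2264, 0.2830, 0.1887], E[r] = -1.1132, γ^t·E[r] = -0.364765, running G = -2.945765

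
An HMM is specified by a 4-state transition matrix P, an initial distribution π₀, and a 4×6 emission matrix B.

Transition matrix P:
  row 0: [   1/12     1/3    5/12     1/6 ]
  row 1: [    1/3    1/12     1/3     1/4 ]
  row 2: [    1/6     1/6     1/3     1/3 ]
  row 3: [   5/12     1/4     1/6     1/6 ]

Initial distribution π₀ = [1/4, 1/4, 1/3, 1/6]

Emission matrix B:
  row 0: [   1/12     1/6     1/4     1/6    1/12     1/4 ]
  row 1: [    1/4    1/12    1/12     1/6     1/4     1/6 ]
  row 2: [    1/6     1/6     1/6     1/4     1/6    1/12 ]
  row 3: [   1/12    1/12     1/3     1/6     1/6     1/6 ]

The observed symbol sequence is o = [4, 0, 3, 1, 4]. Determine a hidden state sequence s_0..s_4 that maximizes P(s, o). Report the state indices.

t=0: δ = [2.083e-02, 6.250e-02, 5.556e-02, 2.778e-02]  (obs o_0=4)
t=1: δ = [1.736e-03, 2.315e-03, 3.472e-03, 1.543e-03]  ψ = [1, 2, 1, 2]  (obs o_1=0)
t=2: δ = [1.286e-04, 9.645e-05, 2.894e-04, 1.929e-04]  ψ = [1, 0, 2, 2]  (obs o_2=3)
t=3: δ = [1.340e-05, 4.019e-06, 1.608e-05, 8.038e-06]  ψ = [3, 2, 2, 2]  (obs o_3=1)
t=4: δ = [2.791e-07, 1.116e-06, 9.303e-07, 8.931e-07]  ψ = [3, 0, 0, 2]  (obs o_4=4)
backtrack: best end state = 1; path = [1, 2, 3, 0, 1]

path = [1, 2, 3, 0, 1]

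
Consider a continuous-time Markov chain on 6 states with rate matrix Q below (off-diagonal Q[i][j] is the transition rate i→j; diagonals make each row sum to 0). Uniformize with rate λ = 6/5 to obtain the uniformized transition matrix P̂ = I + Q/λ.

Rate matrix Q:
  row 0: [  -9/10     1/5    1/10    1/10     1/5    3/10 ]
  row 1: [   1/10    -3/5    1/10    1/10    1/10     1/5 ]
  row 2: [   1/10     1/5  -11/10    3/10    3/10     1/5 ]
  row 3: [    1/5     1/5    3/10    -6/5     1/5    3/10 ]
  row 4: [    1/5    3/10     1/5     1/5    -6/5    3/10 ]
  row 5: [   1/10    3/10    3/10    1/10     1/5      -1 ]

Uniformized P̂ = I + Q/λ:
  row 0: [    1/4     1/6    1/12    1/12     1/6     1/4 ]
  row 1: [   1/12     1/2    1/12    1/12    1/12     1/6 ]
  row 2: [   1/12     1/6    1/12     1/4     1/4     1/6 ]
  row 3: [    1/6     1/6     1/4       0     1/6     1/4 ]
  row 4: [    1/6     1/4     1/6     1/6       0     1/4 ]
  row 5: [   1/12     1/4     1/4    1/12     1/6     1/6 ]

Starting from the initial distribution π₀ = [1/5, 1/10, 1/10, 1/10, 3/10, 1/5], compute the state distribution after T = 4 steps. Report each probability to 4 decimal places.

π = [0.1245, 0.2898, 0.1459, 0.1096, 0.1329, 0.1974]

t=0: π = [0.2000, 0.1000, 0.1000, 0.1000, 0.3000, 0.2000]
t=1: π = [0.1500, 0.2417, 0.1583, 0.1167, 0.1167, 0.2167]
t=2: π = [0.1278, 0.2750, 0.1486, 0.1097, 0.1403, 0.1986]
t=3: π = [0.1255, 0.2866, 0.1464, 0.1106, 0.1328, 0.1981]
t=4: π = [0.1245, 0.2898, 0.1459, 0.1096, 0.1329, 0.1974]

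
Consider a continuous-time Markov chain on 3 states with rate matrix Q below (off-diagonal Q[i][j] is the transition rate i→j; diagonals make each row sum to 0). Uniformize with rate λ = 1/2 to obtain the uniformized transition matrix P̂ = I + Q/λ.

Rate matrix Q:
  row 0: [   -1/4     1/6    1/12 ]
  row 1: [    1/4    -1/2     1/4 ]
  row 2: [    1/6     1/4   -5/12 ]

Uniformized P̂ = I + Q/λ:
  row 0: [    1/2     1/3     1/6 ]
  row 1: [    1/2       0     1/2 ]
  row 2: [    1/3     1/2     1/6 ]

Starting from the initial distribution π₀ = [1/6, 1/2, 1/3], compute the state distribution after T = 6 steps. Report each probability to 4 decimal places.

t=0: π = [0.1667, 0.5000, 0.3333]
t=1: π = [0.4444, 0.2222, 0.3333]
t=2: π = [0.4444, 0.3148, 0.2407]
t=3: π = [0.4599, 0.2685, 0.2716]
t=4: π = [0.4547, 0.2891, 0.2562]
t=5: π = [0.4573, 0.2797, 0.2630]
t=6: π = [0.4562, 0.2840, 0.2599]

π = [0.4562, 0.2840, 0.2599]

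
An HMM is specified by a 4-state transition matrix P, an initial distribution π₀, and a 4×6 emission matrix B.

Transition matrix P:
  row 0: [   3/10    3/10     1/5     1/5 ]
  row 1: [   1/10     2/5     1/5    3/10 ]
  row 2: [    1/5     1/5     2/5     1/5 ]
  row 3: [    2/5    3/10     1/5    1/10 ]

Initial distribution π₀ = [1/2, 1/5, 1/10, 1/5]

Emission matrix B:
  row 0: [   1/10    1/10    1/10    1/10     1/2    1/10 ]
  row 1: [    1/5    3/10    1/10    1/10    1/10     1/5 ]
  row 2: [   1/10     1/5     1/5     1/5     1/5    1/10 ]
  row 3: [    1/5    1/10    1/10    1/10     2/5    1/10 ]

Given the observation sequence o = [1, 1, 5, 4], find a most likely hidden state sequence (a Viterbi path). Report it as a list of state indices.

path = [1, 1, 1, 3]

t=0: δ = [5.000e-02, 6.000e-02, 2.000e-02, 2.000e-02]  (obs o_0=1)
t=1: δ = [1.500e-03, 7.200e-03, 2.400e-03, 1.800e-03]  ψ = [0, 1, 1, 1]  (obs o_1=1)
t=2: δ = [7.200e-05, 5.760e-04, 1.440e-04, 2.160e-04]  ψ = [1, 1, 1, 1]  (obs o_2=5)
t=3: δ = [4.320e-05, 2.304e-05, 2.304e-05, 6.912e-05]  ψ = [3, 1, 1, 1]  (obs o_3=4)
backtrack: best end state = 3; path = [1, 1, 1, 3]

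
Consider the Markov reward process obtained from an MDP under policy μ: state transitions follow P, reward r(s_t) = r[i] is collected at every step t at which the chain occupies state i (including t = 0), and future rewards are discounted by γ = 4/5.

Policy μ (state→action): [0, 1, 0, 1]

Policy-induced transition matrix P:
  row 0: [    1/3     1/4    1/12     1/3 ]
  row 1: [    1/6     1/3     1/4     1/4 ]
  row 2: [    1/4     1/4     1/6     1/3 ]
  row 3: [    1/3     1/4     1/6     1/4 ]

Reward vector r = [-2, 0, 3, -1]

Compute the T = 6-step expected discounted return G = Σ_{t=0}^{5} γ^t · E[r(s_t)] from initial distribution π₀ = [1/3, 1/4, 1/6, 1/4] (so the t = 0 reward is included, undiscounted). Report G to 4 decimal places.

t=0: π = [0.3333, 0.2500, 0.1667, 0.2500], E[r] = -0.4167, γ^t·E[r] = -0.416667, running G = -0.416667
t=1: π = [0.2778, 0.2708, 0.1597, 0.2917], E[r] = -0.3681, γ^t·E[r] = -0.294444, running G = -0.711111
t=2: π = [0.2749, 0.2726, 0.1661, 0.2865], E[r] = -0.3380, γ^t·E[r] = -0.216296, running G = -0.927407
t=3: π = [0.2741, 0.2727, 0.1665, 0.2867], E[r] = -0.3355, γ^t·E[r] = -0.171753, running G = -1.099160
t=4: π = [0.2740, 0.2727, 0.1666, 0.2867], E[r] = -0.3351, γ^t·E[r] = -0.137243, running G = -1.236403
t=5: π = [0.2740, 0.2727, 0.1666, 0.2867], E[r] = -0.3350, γ^t·E[r] = -0.109784, running G = -1.346187

G = -1.3462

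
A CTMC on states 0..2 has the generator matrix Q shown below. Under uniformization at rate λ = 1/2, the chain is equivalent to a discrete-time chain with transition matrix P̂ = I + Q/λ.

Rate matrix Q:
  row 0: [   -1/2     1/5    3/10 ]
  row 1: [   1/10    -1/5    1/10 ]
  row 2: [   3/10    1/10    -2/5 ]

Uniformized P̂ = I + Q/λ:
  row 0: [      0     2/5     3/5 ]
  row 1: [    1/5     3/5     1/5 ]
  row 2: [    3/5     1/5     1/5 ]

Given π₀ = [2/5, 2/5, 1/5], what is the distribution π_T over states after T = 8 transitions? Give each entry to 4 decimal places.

π = [0.2699, 0.4229, 0.3072]

t=0: π = [0.4000, 0.4000, 0.2000]
t=1: π = [0.2000, 0.4400, 0.3600]
t=2: π = [0.3040, 0.4160, 0.2800]
t=3: π = [0.2512, 0.4272, 0.3216]
t=4: π = [0.2784, 0.4211, 0.3005]
t=5: π = [0.2645, 0.4241, 0.3114]
t=6: π = [0.2716, 0.4226, 0.3058]
t=7: π = [0.2680, 0.4233, 0.3087]
t=8: π = [0.2699, 0.4229, 0.3072]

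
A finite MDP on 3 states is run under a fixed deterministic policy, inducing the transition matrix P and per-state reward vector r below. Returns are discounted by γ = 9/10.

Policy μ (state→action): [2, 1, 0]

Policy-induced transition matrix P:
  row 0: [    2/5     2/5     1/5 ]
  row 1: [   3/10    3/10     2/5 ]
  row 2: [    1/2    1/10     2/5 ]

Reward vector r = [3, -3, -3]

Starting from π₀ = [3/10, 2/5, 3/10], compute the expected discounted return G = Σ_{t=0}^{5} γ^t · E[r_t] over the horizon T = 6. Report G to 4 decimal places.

t=0: π = [0.3000, 0.4000, 0.3000], E[r] = -1.2000, γ^t·E[r] = -1.200000, running G = -1.200000
t=1: π = [0.3900, 0.2700, 0.3400], E[r] = -0.6600, γ^t·E[r] = -0.594000, running G = -1.794000
t=2: π = [0.4070, 0.2710, 0.3220], E[r] = -0.5580, γ^t·E[r] = -0.451980, running G = -2.245980
t=3: π = [0.4051, 0.2763, 0.3186], E[r] = -0.5694, γ^t·E[r] = -0.415093, running G = -2.661073
t=4: π = [0.4042, 0.2768, 0.3190], E[r] = -0.5746, γ^t·E[r] = -0.377008, running G = -3.038081
t=5: π = [0.4042, 0.2766, 0.3192], E[r] = -0.5747, γ^t·E[r] = -0.339346, running G = -3.377427

G = -3.3774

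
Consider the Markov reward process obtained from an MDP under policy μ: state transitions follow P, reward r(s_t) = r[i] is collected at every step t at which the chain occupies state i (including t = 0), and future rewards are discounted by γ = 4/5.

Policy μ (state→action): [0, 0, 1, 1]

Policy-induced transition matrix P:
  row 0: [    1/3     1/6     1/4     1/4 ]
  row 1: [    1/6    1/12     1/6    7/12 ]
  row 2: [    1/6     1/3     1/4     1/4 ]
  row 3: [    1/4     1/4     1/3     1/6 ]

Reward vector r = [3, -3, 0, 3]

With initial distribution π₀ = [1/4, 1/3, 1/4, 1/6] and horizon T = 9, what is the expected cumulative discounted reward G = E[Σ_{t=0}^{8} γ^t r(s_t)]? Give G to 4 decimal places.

t=0: π = [0.2500, 0.3333, 0.2500, 0.1667], E[r] = 0.2500, γ^t·E[r] = 0.250000, running G = 0.250000
t=1: π = [0.2222, 0.1944, 0.2361, 0.3472], E[r] = 1.1250, γ^t·E[r] = 0.900000, running G = 1.150000
t=2: π = [0.2326, 0.2188, 0.2627, 0.2859], E[r] = 0.8993, γ^t·E[r] = 0.575556, running G = 1.725556
t=3: π = [0.2293, 0.2160, 0.2556, 0.2991], E[r] = 0.9369, γ^t·E[r] = 0.479704, running G = 2.205259
t=4: π = [0.2298, 0.2162, 0.2569, 0.2971], E[r] = 0.9321, γ^t·E[r] = 0.381798, running G = 2.587057
t=5: π = [0.2297, 0.2162, 0.2567, 0.2973], E[r] = 0.9324, γ^t·E[r] = 0.305529, running G = 2.892586
t=6: π = [0.2297, 0.2162, 0.2568, 0.2973], E[r] = 0.9325, γ^t·E[r] = 0.244436, running G = 3.137022
t=7: π = [0.2297, 0.2162, 0.2568, 0.2973], E[r] = 0.9324, γ^t·E[r] = 0.195544, running G = 3.332567
t=8: π = [0.2297, 0.2162, 0.2568, 0.2973], E[r] = 0.9324, γ^t·E[r] = 0.156436, running G = 3.489003

G = 3.4890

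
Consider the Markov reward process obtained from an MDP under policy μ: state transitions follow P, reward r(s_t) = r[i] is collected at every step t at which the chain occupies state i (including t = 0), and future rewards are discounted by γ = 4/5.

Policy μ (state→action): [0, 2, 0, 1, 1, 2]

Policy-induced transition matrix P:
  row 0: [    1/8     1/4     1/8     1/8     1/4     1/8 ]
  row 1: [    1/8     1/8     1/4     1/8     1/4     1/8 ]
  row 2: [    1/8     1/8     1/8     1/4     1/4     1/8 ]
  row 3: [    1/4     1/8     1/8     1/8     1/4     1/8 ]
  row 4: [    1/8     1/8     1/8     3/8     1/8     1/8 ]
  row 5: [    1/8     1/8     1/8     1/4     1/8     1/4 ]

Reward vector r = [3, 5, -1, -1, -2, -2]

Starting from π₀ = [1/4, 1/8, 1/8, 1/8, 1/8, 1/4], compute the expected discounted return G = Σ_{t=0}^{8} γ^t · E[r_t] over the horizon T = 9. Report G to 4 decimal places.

t=0: π = [0.2500, 0.1250, 0.1250, 0.1250, 0.1250, 0.2500], E[r] = 0.3750, γ^t·E[r] = 0.375000, running G = 0.375000
t=1: π = [0.1406, 0.1563, 0.1406, 0.2031, 0.2031, 0.1563], E[r] = 0.1406, γ^t·E[r] = 0.112500, running G = 0.487500
t=2: π = [0.1504, 0.1426, 0.1445, 0.2129, 0.2051, 0.1445], E[r] = 0.1074, γ^t·E[r] = 0.068750, running G = 0.556250
t=3: π = [0.1516, 0.1438, 0.1428, 0.2124, 0.2063, 0.1431], E[r] = 0.1199, γ^t·E[r] = 0.061375, running G = 0.617625
t=4: π = [0.1516, 0.1440, 0.1430, 0.2123, 0.2063, 0.1429], E[r] = 0.1207, γ^t·E[r] = 0.049438, running G = 0.667063
t=5: π = [0.1515, 0.1439, 0.1430, 0.2123, 0.2063, 0.1429], E[r] = 0.1206, γ^t·E[r] = 0.039521, running G = 0.706584
t=6: π = [0.1515, 0.1439, 0.1430, 0.2123, 0.2063, 0.1429], E[r] = 0.1206, γ^t·E[r] = 0.031616, running G = 0.738200
t=7: π = [0.1515, 0.1439, 0.1430, 0.2123, 0.2063, 0.1429], E[r] = 0.1206, γ^t·E[r] = 0.025293, running G = 0.763493
t=8: π = [0.1515, 0.1439, 0.1430, 0.2123, 0.2063, 0.1429], E[r] = 0.1206, γ^t·E[r] = 0.020235, running G = 0.783727

G = 0.7837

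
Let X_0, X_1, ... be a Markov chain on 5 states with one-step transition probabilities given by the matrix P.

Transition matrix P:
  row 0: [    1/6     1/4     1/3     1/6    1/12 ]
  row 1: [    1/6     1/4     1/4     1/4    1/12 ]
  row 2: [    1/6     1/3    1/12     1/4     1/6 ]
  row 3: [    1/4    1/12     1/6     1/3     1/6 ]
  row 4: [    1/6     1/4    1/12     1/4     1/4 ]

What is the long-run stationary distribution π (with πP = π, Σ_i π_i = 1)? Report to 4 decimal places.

π = [0.1880, 0.2231, 0.1888, 0.2556, 0.1444]

Balance equations π_j = Σ_i π_i·P[i][j]:
  π_0 = 1/6·π_0 + 1/6·π_1 + 1/6·π_2 + 1/4·π_3 + 1/6·π_4
  π_1 = 1/4·π_0 + 1/4·π_1 + 1/3·π_2 + 1/12·π_3 + 1/4·π_4
  π_2 = 1/3·π_0 + 1/4·π_1 + 1/12·π_2 + 1/6·π_3 + 1/12·π_4
  π_3 = 1/6·π_0 + 1/4·π_1 + 1/4·π_2 + 1/3·π_3 + 1/4·π_4
  normalize: π_0 + π_1 + π_2 + π_3 + π_4 = 1
Solving the linear system gives exactly π = [25/133, 301/1349, 1783/9443, 34/133, 1364/9443].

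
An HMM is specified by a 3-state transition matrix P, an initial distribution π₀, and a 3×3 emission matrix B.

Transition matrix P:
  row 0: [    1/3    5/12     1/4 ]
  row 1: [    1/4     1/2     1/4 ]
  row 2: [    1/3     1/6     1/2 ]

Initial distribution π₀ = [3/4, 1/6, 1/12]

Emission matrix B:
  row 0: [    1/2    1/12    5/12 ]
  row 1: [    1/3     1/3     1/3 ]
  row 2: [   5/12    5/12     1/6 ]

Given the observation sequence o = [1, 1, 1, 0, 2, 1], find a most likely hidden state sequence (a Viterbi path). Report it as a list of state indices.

path = [1, 1, 1, 1, 1, 1]

t=0: δ = [6.250e-02, 5.556e-02, 3.472e-02]  (obs o_0=1)
t=1: δ = [1.736e-03, 9.259e-03, 7.234e-03]  ψ = [0, 1, 2]  (obs o_1=1)
t=2: δ = [2.009e-04, 1.543e-03, 1.507e-03]  ψ = [2, 1, 2]  (obs o_2=1)
t=3: δ = [2.512e-04, 2.572e-04, 3.140e-04]  ψ = [2, 1, 2]  (obs o_3=0)
t=4: δ = [4.361e-05, 4.287e-05, 2.616e-05]  ψ = [2, 1, 2]  (obs o_4=2)
t=5: δ = [1.211e-06, 7.144e-06, 5.451e-06]  ψ = [0, 1, 2]  (obs o_5=1)
backtrack: best end state = 1; path = [1, 1, 1, 1, 1, 1]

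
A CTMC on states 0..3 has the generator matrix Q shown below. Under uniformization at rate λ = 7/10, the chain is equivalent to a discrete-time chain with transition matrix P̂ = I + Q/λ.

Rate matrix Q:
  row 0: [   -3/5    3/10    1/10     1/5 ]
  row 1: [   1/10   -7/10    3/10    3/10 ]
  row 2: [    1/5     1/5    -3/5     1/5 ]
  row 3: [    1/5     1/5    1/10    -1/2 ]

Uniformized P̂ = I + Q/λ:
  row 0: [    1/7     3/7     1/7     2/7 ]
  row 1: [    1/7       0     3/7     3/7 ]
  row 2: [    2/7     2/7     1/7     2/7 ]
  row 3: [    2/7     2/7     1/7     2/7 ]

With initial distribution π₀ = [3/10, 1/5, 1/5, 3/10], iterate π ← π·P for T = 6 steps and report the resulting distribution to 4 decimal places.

π = [0.2192, 0.2466, 0.2133, 0.3209]

t=0: π = [0.3000, 0.2000, 0.2000, 0.3000]
t=1: π = [0.2143, 0.2714, 0.2000, 0.3143]
t=2: π = [0.2163, 0.2388, 0.2204, 0.3245]
t=3: π = [0.2207, 0.2484, 0.2111, 0.3198]
t=4: π = [0.2187, 0.2463, 0.2138, 0.3212]
t=5: π = [0.2193, 0.2466, 0.2132, 0.3209]
t=6: π = [0.2192, 0.2466, 0.2133, 0.3209]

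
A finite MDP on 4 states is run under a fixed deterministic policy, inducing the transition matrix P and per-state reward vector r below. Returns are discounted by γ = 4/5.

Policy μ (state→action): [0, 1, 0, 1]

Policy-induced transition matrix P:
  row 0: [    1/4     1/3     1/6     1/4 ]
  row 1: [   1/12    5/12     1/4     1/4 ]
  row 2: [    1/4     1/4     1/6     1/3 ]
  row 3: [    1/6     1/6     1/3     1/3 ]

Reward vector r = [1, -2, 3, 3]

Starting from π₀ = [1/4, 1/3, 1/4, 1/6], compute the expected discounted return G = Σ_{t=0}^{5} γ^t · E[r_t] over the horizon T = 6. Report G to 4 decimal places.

t=0: π = [0.2500, 0.3333, 0.2500, 0.1667], E[r] = 0.8333, γ^t·E[r] = 0.833333, running G = 0.833333
t=1: π = [0.1806, 0.3125, 0.2222, 0.2847], E[r] = 1.0764, γ^t·E[r] = 0.861111, running G = 1.694444
t=2: π = [0.1742, 0.2934, 0.2402, 0.2922], E[r] = 1.1846, γ^t·E[r] = 0.758148, running G = 2.452593
t=3: π = [0.1767, 0.2891, 0.2398, 0.2944], E[r] = 1.2012, γ^t·E[r] = 0.615012, running G = 3.067605
t=4: π = [0.1773, 0.2884, 0.2398, 0.2945], E[r] = 1.2035, γ^t·E[r] = 0.492970, running G = 3.560574
t=5: π = [0.1774, 0.2883, 0.2398, 0.2945], E[r] = 1.2037, γ^t·E[r] = 0.394442, running G = 3.955017

G = 3.9550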